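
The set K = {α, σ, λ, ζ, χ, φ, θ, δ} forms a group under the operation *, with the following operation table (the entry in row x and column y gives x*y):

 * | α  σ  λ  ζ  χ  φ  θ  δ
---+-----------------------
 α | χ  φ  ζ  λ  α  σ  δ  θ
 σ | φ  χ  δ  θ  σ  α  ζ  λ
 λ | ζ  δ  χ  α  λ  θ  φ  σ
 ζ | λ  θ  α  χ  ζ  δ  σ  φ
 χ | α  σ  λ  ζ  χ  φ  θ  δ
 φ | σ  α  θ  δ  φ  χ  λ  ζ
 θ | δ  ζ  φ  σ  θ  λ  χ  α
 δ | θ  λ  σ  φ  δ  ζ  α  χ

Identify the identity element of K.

The identity e satisfies e*x = x for all x, so its row in the table reproduces the column headers.
Row χ reads: α, σ, λ, ζ, χ, φ, θ, δ — exactly the header order. So χ is the identity.
(Structurally, K here is isomorphic to the elementary abelian group (Z_2)^3.)

χ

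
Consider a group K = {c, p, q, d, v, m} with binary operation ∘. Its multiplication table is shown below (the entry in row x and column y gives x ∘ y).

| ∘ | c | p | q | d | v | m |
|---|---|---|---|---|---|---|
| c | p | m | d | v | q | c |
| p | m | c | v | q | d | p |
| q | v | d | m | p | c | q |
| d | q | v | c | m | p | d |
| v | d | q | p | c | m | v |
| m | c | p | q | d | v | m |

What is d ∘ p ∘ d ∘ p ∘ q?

q

d ∘ p = v
v ∘ d = c
c ∘ p = m
m ∘ q = q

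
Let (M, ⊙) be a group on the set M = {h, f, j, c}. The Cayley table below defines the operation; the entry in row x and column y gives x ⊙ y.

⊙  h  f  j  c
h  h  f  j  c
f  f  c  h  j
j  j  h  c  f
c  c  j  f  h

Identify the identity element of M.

h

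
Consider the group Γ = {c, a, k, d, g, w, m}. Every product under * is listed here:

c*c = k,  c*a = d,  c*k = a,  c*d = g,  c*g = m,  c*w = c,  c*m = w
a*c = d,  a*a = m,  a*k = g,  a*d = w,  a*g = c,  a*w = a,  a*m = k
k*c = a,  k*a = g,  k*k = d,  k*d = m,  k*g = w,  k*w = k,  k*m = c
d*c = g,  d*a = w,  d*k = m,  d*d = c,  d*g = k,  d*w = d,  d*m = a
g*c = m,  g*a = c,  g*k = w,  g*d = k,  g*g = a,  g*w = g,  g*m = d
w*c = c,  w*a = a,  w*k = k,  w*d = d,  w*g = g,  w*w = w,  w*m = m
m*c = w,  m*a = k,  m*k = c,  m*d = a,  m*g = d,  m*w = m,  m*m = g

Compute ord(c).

7

The identity element is w (its row matches the header).
c^1 = c
c^2 = c*c = k
c^3 = k*c = a
c^4 = a*c = d
c^5 = d*c = g
c^6 = g*c = m
c^7 = m*c = w
The first power of c equal to the identity is c^7, so ord(c) = 7.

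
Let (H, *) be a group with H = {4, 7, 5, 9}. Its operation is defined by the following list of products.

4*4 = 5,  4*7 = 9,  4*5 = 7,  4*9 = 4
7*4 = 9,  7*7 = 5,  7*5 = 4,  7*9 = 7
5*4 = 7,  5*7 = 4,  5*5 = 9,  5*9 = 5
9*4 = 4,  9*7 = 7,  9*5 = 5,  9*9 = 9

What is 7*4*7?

7*4 = 9
9*7 = 7

7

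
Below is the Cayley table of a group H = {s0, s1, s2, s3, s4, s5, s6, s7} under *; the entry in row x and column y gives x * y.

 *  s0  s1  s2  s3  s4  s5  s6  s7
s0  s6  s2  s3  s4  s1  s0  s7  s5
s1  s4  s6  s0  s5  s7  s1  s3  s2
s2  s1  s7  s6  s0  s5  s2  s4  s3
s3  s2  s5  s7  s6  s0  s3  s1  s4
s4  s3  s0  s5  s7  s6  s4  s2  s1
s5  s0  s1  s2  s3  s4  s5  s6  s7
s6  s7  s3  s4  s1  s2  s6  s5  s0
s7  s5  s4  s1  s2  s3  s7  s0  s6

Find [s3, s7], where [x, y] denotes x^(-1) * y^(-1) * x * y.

Identity is s5; from the table s3^(-1) = s1 and s7^(-1) = s0.
s1 * s0 = s4
s4 * s3 = s7
s7 * s7 = s6

s6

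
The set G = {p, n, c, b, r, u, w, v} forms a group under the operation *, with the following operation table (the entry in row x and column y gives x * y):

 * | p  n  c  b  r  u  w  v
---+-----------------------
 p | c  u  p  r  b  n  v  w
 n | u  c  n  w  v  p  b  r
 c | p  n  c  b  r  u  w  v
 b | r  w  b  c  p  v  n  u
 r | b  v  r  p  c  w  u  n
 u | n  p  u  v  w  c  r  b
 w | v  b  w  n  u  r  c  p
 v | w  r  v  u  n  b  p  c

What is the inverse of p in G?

First locate the identity: row c matches the header, so c is the identity.
Scan row p for c: p * p = c. Hence p^(-1) = p.

p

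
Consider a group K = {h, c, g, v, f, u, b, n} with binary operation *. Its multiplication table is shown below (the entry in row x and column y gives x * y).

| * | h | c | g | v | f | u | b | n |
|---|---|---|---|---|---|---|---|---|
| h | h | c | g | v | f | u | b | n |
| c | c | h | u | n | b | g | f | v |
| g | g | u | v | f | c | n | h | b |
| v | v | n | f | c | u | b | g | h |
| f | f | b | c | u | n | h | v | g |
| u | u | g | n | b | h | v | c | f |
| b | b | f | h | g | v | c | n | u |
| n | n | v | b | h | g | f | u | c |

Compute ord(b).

The identity element is h (its row matches the header).
b^1 = b
b^2 = b * b = n
b^3 = n * b = u
b^4 = u * b = c
b^5 = c * b = f
b^6 = f * b = v
b^7 = v * b = g
b^8 = g * b = h
The first power of b equal to the identity is b^8, so ord(b) = 8.

8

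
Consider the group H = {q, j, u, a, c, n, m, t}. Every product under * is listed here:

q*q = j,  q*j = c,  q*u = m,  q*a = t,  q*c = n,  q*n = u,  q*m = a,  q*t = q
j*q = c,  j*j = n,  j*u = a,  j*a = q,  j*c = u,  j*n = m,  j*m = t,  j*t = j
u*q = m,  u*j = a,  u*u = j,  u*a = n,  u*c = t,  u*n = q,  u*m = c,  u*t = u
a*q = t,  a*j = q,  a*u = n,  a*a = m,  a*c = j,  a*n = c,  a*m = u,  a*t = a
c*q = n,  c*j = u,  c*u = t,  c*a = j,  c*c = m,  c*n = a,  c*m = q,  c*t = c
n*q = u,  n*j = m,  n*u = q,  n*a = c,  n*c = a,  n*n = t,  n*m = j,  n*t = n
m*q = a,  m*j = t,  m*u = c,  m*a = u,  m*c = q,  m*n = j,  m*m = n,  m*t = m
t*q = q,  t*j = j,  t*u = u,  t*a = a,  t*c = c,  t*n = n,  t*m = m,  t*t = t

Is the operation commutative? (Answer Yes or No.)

Yes

Check whether the table is symmetric across its main diagonal.
Every entry (row x, col y) equals the entry (row y, col x), so H is abelian.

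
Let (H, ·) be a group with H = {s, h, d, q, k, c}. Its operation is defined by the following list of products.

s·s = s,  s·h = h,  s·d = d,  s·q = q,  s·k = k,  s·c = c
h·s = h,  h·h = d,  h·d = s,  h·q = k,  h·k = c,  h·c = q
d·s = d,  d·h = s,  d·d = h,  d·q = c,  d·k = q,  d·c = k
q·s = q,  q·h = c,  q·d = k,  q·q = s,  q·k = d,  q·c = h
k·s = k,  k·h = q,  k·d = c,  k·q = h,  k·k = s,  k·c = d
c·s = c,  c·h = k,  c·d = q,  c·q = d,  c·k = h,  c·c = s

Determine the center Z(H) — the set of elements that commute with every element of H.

An element z is central iff its row equals its column in the table.
For c: c·d = q ≠ k = d·c, so c ∉ Z.
Checking each element this way leaves Z(H) = {s}.

{s}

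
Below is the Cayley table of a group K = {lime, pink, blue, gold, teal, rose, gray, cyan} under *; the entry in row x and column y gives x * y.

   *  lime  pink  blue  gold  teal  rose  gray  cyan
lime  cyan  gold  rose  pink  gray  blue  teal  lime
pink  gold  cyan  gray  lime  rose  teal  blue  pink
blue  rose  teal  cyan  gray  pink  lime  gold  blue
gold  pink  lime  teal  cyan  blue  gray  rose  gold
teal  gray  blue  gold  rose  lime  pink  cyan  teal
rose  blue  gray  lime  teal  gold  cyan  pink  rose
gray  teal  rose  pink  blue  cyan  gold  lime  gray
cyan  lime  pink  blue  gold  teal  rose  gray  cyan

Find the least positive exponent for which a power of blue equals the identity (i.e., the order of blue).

2

The identity element is cyan (its row matches the header).
blue^1 = blue
blue^2 = blue * blue = cyan
The first power of blue equal to the identity is blue^2, so ord(blue) = 2.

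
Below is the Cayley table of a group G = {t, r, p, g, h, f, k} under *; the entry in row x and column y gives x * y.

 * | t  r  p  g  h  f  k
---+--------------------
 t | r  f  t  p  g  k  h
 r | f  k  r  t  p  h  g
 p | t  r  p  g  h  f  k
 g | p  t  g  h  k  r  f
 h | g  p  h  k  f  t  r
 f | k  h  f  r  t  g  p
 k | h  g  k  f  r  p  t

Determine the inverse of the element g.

First locate the identity: row p matches the header, so p is the identity.
Scan row g for p: g * t = p. Hence g^(-1) = t.

t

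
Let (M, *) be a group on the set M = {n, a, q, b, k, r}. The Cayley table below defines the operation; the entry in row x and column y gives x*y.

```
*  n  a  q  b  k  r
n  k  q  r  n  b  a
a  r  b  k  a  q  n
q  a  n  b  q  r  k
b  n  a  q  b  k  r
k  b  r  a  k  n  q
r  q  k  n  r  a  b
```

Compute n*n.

Read row n, column n: n*n = k.
(Structurally, M here is isomorphic to the symmetric group S_3.)

k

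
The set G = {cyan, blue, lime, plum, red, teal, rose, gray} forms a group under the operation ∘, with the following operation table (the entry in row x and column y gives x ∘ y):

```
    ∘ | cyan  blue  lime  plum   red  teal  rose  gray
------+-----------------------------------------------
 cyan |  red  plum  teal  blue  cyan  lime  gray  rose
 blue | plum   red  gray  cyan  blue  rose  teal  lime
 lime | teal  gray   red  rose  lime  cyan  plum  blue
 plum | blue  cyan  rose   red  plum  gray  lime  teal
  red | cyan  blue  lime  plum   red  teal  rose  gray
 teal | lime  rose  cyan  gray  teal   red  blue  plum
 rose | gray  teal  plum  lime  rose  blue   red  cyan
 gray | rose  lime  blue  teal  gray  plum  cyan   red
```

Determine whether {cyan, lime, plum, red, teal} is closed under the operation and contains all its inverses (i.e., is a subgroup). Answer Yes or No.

No

teal ∘ plum = gray, which is not in {cyan, lime, plum, red, teal}.
The subset is not closed under ∘, so it is not a subgroup.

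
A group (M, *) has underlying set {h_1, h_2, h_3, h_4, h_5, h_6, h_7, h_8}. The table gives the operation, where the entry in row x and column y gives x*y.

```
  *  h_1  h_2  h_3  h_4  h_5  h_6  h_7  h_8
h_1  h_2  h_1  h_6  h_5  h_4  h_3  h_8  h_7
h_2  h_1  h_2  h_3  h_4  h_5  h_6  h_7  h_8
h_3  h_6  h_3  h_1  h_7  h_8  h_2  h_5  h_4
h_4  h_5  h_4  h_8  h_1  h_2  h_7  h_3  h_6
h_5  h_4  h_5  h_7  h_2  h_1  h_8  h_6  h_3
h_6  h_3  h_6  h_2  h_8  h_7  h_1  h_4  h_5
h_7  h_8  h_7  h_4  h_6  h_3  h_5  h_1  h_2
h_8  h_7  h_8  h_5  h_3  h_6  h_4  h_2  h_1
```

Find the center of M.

An element z is central iff its row equals its column in the table.
For h_4: h_4*h_8 = h_6 ≠ h_3 = h_8*h_4, so h_4 ∉ Z.
Checking each element this way leaves Z(M) = {h_1, h_2}.

{h_1, h_2}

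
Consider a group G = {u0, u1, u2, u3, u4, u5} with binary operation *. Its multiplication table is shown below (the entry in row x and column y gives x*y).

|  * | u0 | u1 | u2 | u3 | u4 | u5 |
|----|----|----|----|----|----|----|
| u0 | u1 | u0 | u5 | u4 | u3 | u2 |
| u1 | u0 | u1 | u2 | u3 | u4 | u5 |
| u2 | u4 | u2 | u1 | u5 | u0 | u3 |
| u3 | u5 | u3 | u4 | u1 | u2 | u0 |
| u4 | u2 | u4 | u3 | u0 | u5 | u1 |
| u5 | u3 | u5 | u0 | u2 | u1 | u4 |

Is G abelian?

u4*u0 = u2 but u0*u4 = u3.
Since u4 and u0 do not commute, G is not abelian.

No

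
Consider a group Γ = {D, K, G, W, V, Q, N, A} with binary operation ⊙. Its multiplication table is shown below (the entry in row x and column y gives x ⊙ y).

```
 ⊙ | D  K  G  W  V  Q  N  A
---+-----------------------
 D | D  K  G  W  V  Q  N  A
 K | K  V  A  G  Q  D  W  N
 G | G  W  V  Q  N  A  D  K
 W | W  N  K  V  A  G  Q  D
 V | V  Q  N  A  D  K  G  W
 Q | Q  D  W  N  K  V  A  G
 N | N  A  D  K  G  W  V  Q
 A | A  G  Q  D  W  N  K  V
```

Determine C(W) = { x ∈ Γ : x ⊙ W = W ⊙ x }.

{A, D, V, W}

Compare row W with column W entry by entry.
A ⊙ W = D = W ⊙ A, so A commutes with W.
K ⊙ W = G but W ⊙ K = N, so K does not.
Collecting the elements that commute with W: C(W) = {A, D, V, W}.
(Structurally, Γ here is isomorphic to the quaternion group Q_8.)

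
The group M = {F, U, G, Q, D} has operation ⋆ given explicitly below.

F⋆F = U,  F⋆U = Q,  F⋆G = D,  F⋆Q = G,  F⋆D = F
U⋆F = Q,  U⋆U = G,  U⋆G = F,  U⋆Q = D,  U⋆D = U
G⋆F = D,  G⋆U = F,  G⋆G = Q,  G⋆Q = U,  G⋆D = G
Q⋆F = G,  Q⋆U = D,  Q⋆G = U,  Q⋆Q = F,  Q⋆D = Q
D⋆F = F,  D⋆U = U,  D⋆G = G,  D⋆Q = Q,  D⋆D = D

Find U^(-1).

First locate the identity: row D matches the header, so D is the identity.
Scan row U for D: U ⋆ Q = D. Hence U^(-1) = Q.
(Structurally, M here is isomorphic to the cyclic group Z_5.)

Q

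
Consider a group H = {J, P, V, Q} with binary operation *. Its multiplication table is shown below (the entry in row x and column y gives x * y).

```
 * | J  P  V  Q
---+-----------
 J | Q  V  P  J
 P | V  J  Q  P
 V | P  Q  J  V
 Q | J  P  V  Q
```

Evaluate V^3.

P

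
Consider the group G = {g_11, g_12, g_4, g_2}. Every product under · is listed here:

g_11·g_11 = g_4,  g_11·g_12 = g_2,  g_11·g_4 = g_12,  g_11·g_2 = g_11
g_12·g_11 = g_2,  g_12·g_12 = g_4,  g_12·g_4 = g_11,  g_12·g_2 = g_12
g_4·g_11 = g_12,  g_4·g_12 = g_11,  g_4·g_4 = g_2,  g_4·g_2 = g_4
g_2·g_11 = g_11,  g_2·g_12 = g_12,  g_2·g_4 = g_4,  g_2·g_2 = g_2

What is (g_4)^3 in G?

g_4

g_4^1 = g_4
g_4^2 = g_4·g_4 = g_2
g_4^3 = g_2·g_4 = g_4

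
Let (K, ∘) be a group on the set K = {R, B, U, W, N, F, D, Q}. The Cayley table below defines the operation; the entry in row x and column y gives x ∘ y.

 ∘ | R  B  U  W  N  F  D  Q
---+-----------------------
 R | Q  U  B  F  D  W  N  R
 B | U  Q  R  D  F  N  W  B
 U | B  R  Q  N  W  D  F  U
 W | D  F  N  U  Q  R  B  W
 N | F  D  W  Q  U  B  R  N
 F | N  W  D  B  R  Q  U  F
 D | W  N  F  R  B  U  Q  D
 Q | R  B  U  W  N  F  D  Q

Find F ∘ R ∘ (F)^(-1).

B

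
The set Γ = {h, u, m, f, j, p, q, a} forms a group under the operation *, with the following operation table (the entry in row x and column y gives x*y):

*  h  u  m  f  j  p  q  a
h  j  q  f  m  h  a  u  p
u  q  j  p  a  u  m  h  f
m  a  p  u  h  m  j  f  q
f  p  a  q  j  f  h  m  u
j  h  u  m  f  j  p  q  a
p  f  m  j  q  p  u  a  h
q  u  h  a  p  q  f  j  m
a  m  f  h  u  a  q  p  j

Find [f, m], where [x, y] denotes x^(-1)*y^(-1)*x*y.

Identity is j; from the table f^(-1) = f and m^(-1) = p.
f*p = h
h*f = m
m*m = u

u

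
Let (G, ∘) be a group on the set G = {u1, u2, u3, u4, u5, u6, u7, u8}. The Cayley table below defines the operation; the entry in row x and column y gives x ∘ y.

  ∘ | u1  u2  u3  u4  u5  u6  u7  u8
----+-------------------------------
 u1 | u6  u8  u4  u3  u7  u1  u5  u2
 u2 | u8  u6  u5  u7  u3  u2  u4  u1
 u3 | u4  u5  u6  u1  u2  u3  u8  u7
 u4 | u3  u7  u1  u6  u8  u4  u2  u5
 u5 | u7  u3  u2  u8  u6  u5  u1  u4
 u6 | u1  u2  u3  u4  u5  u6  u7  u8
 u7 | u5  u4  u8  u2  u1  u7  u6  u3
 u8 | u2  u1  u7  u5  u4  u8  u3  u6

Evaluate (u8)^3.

u8

u8^1 = u8
u8^2 = u8 ∘ u8 = u6
u8^3 = u6 ∘ u8 = u8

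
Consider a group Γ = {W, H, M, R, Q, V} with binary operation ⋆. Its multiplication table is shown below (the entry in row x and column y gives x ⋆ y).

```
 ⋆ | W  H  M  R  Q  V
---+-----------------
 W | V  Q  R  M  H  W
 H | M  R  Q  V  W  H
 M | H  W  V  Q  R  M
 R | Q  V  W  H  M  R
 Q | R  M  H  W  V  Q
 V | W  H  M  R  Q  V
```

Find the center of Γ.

An element z is central iff its row equals its column in the table.
For M: M ⋆ H = W ≠ Q = H ⋆ M, so M ∉ Z.
Checking each element this way leaves Z(Γ) = {V}.

{V}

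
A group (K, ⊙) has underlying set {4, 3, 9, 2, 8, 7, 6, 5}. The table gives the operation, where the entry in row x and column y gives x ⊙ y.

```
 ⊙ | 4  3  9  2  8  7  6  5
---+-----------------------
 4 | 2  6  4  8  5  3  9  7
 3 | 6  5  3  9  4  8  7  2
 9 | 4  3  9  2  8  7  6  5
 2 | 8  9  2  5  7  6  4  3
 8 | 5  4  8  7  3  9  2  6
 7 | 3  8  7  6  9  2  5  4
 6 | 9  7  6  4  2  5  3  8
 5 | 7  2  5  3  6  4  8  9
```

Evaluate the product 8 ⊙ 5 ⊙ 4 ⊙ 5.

8 ⊙ 5 = 6
6 ⊙ 4 = 9
9 ⊙ 5 = 5

5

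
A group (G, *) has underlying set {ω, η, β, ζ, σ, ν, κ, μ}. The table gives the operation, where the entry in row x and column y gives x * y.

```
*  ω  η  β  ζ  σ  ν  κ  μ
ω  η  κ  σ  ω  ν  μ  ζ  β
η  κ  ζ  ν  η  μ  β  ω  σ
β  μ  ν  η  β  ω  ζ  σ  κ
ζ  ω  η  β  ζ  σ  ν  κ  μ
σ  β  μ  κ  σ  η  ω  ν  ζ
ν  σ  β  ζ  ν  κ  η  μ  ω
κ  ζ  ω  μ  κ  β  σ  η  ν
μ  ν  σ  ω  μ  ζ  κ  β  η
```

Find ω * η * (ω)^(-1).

η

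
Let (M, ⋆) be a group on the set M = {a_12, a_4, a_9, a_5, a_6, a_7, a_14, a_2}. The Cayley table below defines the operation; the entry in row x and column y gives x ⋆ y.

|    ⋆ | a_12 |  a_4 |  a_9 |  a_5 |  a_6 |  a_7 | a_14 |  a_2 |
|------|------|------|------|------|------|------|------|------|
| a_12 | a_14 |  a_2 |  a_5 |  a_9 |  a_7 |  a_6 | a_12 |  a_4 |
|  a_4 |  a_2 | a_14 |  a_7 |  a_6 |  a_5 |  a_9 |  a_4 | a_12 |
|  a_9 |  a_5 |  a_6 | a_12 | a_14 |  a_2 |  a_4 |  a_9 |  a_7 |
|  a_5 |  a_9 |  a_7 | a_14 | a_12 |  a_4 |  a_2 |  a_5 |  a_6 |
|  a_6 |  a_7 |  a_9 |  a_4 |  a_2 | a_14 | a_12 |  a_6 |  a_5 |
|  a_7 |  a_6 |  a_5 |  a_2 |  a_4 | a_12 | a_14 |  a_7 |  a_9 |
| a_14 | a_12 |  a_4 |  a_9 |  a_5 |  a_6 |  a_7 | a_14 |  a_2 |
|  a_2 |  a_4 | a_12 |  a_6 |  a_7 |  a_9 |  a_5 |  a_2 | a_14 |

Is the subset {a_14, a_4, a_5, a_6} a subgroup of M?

No

a_5 ⋆ a_5 = a_12, which is not in {a_14, a_4, a_5, a_6}.
The subset is not closed under ⋆, so it is not a subgroup.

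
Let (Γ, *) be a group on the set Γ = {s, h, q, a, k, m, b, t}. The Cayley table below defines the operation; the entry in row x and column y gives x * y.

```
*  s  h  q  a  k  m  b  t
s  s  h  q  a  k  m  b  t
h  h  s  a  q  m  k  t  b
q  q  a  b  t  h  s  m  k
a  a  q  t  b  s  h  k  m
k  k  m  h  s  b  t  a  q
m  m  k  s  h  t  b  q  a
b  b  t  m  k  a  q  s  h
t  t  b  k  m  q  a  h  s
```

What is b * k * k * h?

h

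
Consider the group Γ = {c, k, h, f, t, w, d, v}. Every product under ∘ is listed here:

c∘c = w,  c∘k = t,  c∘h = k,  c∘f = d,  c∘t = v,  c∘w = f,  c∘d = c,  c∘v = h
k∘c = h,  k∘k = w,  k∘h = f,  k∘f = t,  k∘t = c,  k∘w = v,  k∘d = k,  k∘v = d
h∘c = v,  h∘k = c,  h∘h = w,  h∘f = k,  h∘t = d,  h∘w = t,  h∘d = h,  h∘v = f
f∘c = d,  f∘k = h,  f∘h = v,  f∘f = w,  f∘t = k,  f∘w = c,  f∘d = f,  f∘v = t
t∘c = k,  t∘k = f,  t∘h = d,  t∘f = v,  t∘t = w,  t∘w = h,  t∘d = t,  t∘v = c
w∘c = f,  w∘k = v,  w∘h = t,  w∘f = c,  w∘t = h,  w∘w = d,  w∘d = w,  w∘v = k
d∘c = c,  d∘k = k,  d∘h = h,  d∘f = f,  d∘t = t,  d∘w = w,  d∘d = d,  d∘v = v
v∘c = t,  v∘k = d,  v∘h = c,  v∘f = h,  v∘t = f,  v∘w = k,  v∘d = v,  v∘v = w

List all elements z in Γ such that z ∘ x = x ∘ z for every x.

An element z is central iff its row equals its column in the table.
For h: h ∘ f = k ≠ v = f ∘ h, so h ∉ Z.
Checking each element this way leaves Z(Γ) = {d, w}.

{d, w}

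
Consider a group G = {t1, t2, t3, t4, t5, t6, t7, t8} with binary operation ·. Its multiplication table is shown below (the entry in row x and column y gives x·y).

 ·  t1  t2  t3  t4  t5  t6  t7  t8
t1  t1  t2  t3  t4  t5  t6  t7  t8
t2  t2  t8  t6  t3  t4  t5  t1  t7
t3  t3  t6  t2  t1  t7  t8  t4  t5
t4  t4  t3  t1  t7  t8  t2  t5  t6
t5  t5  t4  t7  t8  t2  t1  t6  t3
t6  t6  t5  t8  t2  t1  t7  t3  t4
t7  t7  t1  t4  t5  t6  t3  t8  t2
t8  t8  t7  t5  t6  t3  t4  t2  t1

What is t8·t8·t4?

t4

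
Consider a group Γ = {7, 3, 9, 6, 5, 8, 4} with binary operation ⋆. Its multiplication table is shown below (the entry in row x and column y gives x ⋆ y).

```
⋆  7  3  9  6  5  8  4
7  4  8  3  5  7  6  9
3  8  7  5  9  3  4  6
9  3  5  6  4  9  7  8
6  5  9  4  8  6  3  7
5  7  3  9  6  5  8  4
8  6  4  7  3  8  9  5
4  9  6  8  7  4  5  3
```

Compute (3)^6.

9

3^1 = 3
3^2 = 3 ⋆ 3 = 7
3^3 = 7 ⋆ 3 = 8
3^4 = 8 ⋆ 3 = 4
3^5 = 4 ⋆ 3 = 6
3^6 = 6 ⋆ 3 = 9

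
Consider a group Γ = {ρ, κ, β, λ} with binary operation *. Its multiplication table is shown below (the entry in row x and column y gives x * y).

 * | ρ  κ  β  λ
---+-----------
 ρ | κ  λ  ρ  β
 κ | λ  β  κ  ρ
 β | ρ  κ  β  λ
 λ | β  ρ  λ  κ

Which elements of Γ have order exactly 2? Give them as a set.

{κ}

Identity is β. Compute the order of each non-identity element by repeated multiplication:
  ρ: ρ → κ → λ → β  (order 4)
  κ: κ → β  (order 2)
  λ: λ → κ → ρ → β  (order 4)
Elements of order 2: {κ}.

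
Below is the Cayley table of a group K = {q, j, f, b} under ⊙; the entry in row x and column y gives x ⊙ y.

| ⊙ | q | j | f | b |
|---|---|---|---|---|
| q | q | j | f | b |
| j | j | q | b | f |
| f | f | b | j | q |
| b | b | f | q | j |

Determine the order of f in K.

4

The identity element is q (its row matches the header).
f^1 = f
f^2 = f ⊙ f = j
f^3 = j ⊙ f = b
f^4 = b ⊙ f = q
The first power of f equal to the identity is f^4, so ord(f) = 4.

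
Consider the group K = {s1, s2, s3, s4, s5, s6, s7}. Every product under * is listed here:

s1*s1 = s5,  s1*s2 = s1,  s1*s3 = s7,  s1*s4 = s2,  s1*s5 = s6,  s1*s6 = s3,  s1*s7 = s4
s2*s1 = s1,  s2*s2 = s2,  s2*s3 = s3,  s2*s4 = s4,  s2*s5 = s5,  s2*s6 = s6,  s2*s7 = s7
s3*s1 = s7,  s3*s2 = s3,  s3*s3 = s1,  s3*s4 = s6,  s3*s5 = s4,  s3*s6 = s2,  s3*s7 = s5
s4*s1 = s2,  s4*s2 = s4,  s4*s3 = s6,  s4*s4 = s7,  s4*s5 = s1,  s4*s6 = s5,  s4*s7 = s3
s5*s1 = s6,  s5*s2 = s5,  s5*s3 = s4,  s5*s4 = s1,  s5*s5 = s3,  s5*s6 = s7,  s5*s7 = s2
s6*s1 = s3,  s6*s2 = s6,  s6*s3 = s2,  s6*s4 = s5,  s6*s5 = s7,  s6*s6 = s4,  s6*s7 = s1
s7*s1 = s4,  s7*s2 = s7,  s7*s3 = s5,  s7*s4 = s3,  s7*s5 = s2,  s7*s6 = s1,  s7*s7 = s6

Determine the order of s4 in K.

7

The identity element is s2 (its row matches the header).
s4^1 = s4
s4^2 = s4 * s4 = s7
s4^3 = s7 * s4 = s3
s4^4 = s3 * s4 = s6
s4^5 = s6 * s4 = s5
s4^6 = s5 * s4 = s1
s4^7 = s1 * s4 = s2
The first power of s4 equal to the identity is s4^7, so ord(s4) = 7.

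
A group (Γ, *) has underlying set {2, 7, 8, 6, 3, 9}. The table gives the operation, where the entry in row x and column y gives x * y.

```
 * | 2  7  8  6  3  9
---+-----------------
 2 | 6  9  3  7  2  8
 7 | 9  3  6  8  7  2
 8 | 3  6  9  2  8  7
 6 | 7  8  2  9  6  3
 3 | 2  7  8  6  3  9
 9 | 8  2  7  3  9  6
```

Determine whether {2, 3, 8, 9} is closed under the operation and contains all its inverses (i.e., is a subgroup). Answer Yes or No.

2 * 2 = 6, which is not in {2, 3, 8, 9}.
The subset is not closed under *, so it is not a subgroup.

No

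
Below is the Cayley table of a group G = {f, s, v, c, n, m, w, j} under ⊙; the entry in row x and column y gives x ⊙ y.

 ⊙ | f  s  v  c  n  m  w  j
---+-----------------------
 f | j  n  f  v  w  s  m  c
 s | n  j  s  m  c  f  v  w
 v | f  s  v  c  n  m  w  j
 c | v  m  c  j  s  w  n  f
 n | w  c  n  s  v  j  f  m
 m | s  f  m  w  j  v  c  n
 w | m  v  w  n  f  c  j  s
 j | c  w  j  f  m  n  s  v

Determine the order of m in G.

2

The identity element is v (its row matches the header).
m^1 = m
m^2 = m ⊙ m = v
The first power of m equal to the identity is m^2, so ord(m) = 2.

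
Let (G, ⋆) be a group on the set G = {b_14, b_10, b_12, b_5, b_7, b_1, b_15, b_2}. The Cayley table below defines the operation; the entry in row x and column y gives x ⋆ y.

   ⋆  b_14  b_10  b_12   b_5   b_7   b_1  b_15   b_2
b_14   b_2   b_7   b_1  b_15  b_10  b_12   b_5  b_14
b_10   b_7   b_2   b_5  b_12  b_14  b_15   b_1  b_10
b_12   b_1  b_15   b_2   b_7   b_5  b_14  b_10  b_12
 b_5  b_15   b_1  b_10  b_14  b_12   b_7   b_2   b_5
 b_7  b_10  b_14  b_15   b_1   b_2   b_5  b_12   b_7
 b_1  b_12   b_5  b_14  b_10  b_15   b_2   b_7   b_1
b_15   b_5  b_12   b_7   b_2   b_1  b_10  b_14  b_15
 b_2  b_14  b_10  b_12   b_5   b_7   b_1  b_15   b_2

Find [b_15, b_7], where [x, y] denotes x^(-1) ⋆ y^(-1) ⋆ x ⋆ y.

b_14

Identity is b_2; from the table b_15^(-1) = b_5 and b_7^(-1) = b_7.
b_5 ⋆ b_7 = b_12
b_12 ⋆ b_15 = b_10
b_10 ⋆ b_7 = b_14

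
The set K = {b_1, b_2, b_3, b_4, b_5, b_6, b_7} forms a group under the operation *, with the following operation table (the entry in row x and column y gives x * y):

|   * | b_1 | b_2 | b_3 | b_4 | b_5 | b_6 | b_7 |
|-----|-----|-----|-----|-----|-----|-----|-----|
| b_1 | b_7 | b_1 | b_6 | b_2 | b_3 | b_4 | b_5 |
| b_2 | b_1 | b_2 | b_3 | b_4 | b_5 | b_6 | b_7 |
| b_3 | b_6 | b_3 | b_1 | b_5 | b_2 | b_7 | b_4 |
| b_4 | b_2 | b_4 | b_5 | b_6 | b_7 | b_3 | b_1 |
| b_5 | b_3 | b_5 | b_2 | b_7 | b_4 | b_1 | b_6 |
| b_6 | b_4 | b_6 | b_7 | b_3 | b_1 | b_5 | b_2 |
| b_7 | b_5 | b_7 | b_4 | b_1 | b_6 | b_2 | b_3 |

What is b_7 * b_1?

Read row b_7, column b_1: b_7 * b_1 = b_5.

b_5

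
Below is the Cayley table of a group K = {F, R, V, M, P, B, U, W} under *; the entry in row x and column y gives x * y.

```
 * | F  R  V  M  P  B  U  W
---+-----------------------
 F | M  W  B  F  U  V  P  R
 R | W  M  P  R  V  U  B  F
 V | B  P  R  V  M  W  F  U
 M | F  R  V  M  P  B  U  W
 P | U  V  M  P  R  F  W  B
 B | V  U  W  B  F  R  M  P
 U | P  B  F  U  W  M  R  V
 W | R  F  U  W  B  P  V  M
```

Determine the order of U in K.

The identity element is M (its row matches the header).
U^1 = U
U^2 = U * U = R
U^3 = R * U = B
U^4 = B * U = M
The first power of U equal to the identity is U^4, so ord(U) = 4.

4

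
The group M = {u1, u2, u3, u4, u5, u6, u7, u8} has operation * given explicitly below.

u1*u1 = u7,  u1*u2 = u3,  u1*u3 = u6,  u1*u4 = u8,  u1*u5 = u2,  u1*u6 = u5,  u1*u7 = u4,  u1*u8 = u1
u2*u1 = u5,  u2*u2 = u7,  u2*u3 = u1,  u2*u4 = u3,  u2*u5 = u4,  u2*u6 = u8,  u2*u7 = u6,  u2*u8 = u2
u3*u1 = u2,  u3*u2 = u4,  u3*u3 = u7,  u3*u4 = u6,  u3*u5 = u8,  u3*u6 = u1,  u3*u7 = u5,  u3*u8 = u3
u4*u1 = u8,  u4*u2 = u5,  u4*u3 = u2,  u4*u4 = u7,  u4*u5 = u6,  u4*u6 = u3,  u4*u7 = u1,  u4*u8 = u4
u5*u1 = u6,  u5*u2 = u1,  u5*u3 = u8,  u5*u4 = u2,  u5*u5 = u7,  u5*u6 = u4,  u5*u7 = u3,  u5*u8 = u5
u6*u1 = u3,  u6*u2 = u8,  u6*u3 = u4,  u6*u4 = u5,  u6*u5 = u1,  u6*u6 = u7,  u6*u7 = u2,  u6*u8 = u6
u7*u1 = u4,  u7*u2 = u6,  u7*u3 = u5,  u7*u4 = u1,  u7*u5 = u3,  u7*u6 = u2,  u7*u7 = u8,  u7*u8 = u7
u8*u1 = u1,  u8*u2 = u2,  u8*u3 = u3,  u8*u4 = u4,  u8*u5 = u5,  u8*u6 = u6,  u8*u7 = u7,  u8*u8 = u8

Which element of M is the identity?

u8

The identity e satisfies e*x = x for all x, so its row in the table reproduces the column headers.
Row u8 reads: u1, u2, u3, u4, u5, u6, u7, u8 — exactly the header order. So u8 is the identity.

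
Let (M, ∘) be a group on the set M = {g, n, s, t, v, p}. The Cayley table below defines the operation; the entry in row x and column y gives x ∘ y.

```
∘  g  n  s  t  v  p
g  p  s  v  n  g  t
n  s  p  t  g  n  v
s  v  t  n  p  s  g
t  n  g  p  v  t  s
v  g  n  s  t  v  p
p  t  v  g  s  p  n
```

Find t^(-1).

t

First locate the identity: row v matches the header, so v is the identity.
Scan row t for v: t ∘ t = v. Hence t^(-1) = t.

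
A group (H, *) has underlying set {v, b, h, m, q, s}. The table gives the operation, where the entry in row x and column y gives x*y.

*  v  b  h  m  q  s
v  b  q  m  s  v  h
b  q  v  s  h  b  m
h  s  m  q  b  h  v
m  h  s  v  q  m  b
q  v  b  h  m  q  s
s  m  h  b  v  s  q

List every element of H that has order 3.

Identity is q. Compute the order of each non-identity element by repeated multiplication:
  v: v → b → q  (order 3)
  b: b → v → q  (order 3)
  h: h → q  (order 2)
  m: m → q  (order 2)
  s: s → q  (order 2)
Elements of order 3: {b, v}.
(Structurally, H here is isomorphic to the symmetric group S_3.)

{b, v}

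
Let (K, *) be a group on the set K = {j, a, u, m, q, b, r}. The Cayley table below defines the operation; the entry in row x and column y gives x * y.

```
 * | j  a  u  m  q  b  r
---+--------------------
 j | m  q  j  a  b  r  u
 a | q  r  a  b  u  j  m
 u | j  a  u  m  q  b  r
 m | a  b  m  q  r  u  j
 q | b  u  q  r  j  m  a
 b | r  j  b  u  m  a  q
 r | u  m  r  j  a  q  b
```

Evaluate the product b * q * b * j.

j

b * q = m
m * b = u
u * j = j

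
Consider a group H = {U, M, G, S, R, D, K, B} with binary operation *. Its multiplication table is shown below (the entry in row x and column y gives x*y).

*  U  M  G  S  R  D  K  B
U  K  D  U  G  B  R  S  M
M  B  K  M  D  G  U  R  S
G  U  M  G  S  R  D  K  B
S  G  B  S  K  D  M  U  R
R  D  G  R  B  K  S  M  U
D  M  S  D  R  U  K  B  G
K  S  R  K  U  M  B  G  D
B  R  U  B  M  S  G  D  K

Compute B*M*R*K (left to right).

D

B*M = U
U*R = B
B*K = D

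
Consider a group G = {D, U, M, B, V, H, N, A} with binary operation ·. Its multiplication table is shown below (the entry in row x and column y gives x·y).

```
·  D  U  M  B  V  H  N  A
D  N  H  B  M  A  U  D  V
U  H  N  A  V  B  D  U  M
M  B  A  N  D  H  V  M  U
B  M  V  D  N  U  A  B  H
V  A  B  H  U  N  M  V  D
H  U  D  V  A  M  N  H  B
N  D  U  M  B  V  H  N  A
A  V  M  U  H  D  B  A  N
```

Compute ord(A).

2

The identity element is N (its row matches the header).
A^1 = A
A^2 = A·A = N
The first power of A equal to the identity is A^2, so ord(A) = 2.
(Structurally, G here is isomorphic to the elementary abelian group (Z_2)^3.)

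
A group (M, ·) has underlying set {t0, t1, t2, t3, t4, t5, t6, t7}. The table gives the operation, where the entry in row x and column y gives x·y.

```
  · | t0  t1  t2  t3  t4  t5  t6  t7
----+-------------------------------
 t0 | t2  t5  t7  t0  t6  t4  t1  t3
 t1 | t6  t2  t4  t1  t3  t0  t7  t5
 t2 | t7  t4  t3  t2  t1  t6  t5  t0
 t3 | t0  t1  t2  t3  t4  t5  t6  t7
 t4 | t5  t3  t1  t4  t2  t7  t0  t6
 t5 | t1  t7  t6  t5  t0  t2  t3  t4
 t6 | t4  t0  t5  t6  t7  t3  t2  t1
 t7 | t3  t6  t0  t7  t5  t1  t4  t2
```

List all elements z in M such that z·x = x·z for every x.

{t2, t3}

An element z is central iff its row equals its column in the table.
For t4: t4·t0 = t5 ≠ t6 = t0·t4, so t4 ∉ Z.
Checking each element this way leaves Z(M) = {t2, t3}.
(Structurally, M here is isomorphic to the quaternion group Q_8.)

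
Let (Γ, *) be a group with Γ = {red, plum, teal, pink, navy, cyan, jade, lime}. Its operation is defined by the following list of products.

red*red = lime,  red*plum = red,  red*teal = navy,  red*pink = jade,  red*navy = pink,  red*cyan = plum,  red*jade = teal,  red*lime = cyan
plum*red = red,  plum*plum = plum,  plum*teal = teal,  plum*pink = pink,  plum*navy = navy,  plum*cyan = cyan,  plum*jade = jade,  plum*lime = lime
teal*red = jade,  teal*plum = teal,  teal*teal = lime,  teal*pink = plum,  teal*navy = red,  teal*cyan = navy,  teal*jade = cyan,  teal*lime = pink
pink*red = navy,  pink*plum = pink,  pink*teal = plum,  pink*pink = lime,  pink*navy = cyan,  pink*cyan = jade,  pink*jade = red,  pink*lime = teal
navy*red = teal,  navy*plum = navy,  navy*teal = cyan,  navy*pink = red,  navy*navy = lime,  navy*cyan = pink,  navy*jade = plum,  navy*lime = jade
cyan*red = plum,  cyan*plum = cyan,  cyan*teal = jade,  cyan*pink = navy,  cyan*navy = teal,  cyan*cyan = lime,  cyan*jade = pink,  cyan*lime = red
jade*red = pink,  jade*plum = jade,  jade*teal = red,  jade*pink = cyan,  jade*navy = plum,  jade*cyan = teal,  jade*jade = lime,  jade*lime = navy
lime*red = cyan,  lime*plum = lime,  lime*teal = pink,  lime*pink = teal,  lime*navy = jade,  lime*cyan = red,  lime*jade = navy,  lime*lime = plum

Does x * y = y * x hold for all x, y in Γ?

cyan * navy = teal but navy * cyan = pink.
Since cyan and navy do not commute, Γ is not abelian.

No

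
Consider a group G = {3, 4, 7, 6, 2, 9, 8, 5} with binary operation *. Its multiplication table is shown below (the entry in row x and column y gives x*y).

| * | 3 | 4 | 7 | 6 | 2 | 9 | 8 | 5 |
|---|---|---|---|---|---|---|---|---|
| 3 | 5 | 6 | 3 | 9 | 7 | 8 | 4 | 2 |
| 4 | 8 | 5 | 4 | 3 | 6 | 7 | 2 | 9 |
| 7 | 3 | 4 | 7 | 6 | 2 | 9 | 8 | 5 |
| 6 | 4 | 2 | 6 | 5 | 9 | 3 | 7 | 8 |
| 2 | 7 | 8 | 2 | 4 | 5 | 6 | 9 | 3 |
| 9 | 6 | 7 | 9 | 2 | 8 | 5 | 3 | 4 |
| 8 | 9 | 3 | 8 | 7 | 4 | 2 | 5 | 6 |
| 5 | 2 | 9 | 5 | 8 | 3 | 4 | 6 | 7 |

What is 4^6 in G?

4^1 = 4
4^2 = 4*4 = 5
4^3 = 5*4 = 9
4^4 = 9*4 = 7
4^5 = 7*4 = 4
4^6 = 4*4 = 5
(Structurally, G here is isomorphic to the quaternion group Q_8.)

5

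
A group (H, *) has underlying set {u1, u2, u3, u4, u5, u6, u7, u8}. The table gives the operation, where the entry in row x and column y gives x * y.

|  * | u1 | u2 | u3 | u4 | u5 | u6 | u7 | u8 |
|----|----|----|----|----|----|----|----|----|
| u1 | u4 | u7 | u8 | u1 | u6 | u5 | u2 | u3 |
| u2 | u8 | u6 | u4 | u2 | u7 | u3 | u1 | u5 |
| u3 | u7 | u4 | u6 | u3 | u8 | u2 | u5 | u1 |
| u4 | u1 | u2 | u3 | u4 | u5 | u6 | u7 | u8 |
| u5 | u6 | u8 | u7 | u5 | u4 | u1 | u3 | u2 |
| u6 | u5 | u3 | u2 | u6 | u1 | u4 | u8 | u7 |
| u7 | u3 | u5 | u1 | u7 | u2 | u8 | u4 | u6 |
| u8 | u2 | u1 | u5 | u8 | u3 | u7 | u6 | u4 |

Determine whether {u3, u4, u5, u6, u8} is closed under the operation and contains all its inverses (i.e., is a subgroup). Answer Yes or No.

No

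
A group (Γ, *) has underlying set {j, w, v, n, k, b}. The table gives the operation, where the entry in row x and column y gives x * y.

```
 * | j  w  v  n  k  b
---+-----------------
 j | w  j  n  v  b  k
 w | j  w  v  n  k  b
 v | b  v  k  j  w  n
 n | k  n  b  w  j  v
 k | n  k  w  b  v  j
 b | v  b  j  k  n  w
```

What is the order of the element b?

The identity element is w (its row matches the header).
b^1 = b
b^2 = b * b = w
The first power of b equal to the identity is b^2, so ord(b) = 2.

2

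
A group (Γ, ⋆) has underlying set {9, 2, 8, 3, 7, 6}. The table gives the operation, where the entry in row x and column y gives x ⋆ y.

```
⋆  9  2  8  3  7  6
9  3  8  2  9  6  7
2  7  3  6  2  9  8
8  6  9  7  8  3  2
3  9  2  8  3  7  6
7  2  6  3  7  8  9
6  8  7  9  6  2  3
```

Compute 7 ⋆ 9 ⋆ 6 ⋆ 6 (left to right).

2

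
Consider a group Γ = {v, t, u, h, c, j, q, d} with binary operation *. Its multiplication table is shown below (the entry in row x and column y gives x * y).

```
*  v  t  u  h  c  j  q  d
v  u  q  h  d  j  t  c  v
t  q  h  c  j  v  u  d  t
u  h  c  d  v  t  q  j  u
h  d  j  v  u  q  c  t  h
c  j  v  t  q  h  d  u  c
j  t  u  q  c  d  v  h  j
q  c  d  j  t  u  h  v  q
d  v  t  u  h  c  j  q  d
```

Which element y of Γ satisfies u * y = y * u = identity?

First locate the identity: row d matches the header, so d is the identity.
Scan row u for d: u * u = d. Hence u^(-1) = u.

u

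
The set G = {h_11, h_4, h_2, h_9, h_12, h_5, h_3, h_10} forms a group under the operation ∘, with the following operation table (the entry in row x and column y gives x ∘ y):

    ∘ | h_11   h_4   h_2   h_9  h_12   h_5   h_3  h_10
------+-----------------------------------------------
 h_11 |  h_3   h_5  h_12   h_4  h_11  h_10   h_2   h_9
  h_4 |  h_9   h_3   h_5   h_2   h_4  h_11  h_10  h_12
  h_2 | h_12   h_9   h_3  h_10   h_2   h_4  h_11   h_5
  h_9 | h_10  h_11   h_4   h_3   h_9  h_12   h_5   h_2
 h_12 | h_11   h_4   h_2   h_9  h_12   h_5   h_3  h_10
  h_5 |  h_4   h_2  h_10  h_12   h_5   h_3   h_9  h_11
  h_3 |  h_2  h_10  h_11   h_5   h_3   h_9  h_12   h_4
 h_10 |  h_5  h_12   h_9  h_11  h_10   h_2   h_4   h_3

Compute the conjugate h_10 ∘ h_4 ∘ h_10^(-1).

h_4

The identity is h_12. In row h_10, the entry h_12 sits in column h_4, so h_10^(-1) = h_4.
h_10 ∘ h_4 = h_12
h_12 ∘ h_4 = h_4
(Structurally, G here is isomorphic to the quaternion group Q_8.)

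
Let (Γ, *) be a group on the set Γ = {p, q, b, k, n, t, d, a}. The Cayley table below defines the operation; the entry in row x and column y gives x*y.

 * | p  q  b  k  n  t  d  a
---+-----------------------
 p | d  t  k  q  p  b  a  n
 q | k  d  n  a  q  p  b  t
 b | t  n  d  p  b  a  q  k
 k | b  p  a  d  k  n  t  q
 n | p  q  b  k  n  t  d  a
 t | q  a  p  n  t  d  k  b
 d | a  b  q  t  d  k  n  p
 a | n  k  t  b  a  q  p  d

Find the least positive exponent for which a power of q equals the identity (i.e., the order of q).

The identity element is n (its row matches the header).
q^1 = q
q^2 = q*q = d
q^3 = d*q = b
q^4 = b*q = n
The first power of q equal to the identity is q^4, so ord(q) = 4.

4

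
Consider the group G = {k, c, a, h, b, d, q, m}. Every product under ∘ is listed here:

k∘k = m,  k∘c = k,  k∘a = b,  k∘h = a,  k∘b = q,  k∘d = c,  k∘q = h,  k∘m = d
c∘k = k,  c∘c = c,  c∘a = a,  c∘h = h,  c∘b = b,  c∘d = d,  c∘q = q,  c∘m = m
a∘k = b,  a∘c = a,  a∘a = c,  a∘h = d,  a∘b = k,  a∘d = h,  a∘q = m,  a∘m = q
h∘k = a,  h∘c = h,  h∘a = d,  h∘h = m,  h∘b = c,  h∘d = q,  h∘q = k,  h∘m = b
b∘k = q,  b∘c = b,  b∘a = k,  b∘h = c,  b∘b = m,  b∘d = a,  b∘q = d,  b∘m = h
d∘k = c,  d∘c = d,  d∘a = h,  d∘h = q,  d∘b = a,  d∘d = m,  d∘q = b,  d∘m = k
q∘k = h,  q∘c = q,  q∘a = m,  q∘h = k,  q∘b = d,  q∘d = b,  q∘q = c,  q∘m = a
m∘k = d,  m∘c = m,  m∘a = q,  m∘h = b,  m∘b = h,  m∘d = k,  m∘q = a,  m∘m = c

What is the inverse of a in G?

a

First locate the identity: row c matches the header, so c is the identity.
Scan row a for c: a ∘ a = c. Hence a^(-1) = a.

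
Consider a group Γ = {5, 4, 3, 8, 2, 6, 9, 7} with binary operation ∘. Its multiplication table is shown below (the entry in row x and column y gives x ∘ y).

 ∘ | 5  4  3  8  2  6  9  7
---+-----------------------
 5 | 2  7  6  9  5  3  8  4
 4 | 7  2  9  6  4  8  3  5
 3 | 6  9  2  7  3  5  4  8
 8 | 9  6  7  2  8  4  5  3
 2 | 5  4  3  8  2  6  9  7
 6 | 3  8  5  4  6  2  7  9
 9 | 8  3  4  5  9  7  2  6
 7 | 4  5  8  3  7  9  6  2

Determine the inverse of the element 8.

8

First locate the identity: row 2 matches the header, so 2 is the identity.
Scan row 8 for 2: 8 ∘ 8 = 2. Hence 8^(-1) = 8.
(Structurally, Γ here is isomorphic to the elementary abelian group (Z_2)^3.)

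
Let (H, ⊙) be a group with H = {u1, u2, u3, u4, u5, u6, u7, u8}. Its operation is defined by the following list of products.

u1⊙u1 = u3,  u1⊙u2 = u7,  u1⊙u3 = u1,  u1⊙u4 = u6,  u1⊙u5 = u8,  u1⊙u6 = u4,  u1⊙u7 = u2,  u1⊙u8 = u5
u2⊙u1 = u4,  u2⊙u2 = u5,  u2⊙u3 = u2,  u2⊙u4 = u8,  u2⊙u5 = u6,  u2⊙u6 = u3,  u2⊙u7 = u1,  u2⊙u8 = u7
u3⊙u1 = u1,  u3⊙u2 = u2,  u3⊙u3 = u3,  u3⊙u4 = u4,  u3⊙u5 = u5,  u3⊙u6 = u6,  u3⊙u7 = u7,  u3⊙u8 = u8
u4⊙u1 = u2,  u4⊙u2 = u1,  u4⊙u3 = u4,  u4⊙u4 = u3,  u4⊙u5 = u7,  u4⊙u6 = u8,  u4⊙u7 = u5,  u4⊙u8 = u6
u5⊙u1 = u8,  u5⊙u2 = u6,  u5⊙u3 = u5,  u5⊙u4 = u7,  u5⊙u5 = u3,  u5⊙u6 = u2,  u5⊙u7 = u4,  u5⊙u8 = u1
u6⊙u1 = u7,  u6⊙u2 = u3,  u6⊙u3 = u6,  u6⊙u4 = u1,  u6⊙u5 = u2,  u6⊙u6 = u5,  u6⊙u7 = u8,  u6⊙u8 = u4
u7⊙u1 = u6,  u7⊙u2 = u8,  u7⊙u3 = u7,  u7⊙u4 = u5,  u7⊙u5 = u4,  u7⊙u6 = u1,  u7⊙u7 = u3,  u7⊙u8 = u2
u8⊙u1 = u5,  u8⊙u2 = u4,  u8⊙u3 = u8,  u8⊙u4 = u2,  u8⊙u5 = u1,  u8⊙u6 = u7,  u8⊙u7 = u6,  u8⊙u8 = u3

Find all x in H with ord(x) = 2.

Identity is u3. Compute the order of each non-identity element by repeated multiplication:
  u1: u1 → u3  (order 2)
  u2: u2 → u5 → u6 → u3  (order 4)
  u4: u4 → u3  (order 2)
  u5: u5 → u3  (order 2)
  u6: u6 → u5 → u2 → u3  (order 4)
  u7: u7 → u3  (order 2)
  u8: u8 → u3  (order 2)
Elements of order 2: {u1, u4, u5, u7, u8}.
(Structurally, H here is isomorphic to the dihedral group D_4.)

{u1, u4, u5, u7, u8}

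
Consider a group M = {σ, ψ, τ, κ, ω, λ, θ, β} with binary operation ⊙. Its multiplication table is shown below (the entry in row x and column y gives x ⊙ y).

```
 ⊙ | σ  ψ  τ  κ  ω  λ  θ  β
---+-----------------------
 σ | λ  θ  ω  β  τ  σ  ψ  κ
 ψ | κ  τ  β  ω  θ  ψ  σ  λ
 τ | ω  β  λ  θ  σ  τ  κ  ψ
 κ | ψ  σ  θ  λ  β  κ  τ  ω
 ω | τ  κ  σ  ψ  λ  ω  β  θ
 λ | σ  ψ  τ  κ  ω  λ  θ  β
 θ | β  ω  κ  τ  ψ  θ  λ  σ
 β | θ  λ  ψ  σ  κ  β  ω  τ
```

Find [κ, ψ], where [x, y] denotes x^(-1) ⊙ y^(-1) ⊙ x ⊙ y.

τ

Identity is λ; from the table κ^(-1) = κ and ψ^(-1) = β.
κ ⊙ β = ω
ω ⊙ κ = ψ
ψ ⊙ ψ = τ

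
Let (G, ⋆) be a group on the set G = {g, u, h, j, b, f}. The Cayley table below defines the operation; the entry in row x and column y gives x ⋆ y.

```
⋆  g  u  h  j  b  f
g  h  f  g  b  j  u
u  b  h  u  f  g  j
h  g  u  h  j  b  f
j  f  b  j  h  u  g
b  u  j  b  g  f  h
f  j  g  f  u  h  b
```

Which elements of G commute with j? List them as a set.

{h, j}

Compare row j with column j entry by entry.
g ⋆ j = b but j ⋆ g = f, so g does not.
Collecting the elements that commute with j: C(j) = {h, j}.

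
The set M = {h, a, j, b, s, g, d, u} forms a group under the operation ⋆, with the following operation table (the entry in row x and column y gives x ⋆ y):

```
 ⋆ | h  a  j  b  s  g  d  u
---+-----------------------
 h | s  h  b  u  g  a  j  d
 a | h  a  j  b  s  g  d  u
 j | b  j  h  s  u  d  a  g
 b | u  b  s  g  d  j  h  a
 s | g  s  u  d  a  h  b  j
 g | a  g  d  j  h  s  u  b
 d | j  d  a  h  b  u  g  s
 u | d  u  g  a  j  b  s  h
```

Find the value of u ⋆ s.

Read row u, column s: u ⋆ s = j.

j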